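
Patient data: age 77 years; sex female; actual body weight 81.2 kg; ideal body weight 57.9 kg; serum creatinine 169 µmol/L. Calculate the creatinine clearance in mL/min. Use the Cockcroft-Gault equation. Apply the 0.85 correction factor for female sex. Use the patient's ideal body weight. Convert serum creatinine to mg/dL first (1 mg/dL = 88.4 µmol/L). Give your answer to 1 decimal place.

SCr = 169 / 88.4 = 1.912 mg/dL
CrCl = (140 − 77) × 57.9 / (72 × 1.912) × 0.85 = 3647.7 / 137.66 × 0.85 ≈ 22.5 mL/min

22.5 mL/min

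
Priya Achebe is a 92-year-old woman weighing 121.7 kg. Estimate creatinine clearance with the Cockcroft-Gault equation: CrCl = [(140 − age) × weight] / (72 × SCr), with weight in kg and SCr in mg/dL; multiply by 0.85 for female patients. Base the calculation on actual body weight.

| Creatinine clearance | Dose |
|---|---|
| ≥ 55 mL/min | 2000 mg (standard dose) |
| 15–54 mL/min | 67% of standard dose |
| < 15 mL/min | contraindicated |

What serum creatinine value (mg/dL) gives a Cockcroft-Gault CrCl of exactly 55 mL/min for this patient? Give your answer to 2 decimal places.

Standard dose requires CrCl ≥ 55 mL/min.
Set (140 − 92) × 121.7 × 0.85 / (72 × SCr) = 55
SCr = (140 − 92) × 121.7 × 0.85 / (72 × 55) = 1.254 mg/dL

1.25 mg/dL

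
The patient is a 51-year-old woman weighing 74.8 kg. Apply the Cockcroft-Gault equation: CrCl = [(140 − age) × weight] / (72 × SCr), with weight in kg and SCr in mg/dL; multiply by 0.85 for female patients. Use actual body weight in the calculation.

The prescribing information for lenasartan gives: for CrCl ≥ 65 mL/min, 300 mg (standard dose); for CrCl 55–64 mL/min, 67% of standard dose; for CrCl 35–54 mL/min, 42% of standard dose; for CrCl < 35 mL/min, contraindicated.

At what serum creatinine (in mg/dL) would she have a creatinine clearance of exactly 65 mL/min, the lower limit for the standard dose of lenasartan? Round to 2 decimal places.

Standard dose requires CrCl ≥ 65 mL/min.
Set (140 − 51) × 74.8 × 0.85 / (72 × SCr) = 65
SCr = (140 − 51) × 74.8 × 0.85 / (72 × 65) = 1.209 mg/dL

1.21 mg/dL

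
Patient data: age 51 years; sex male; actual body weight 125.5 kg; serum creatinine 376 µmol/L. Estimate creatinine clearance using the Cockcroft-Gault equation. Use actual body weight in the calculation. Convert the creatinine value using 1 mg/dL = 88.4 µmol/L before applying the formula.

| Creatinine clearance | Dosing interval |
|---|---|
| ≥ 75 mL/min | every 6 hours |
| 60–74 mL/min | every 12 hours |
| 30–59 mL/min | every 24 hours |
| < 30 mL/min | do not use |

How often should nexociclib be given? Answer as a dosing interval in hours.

every 24 hours

SCr = 376 / 88.4 = 4.253 mg/dL
CrCl = (140 − 51) × 125.5 / (72 × 4.253) = 11169.5 / 306.22 ≈ 36.5 mL/min
CrCl ≈ 36 mL/min → bracket 30–59 mL/min → every 24 hours.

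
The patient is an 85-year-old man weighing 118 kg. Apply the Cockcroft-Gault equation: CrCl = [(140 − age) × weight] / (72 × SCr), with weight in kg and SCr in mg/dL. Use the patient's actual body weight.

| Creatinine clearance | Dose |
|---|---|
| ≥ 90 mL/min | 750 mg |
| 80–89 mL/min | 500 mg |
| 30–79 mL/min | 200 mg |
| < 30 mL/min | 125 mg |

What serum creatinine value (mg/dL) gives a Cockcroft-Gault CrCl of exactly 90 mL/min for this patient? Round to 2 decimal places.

Standard dose requires CrCl ≥ 90 mL/min.
Set (140 − 85) × 118 / (72 × SCr) = 90
SCr = (140 − 85) × 118 / (72 × 90) = 1.002 mg/dL

1.00 mg/dL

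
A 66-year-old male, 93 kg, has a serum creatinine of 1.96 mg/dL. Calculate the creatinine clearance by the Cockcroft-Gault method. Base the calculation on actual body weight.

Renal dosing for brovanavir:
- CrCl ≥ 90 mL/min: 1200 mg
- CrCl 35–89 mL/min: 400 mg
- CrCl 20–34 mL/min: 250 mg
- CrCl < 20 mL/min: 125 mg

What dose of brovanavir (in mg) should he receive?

CrCl = (140 − 66) × 93 / (72 × 1.96) = 6882.0 / 141.12 ≈ 48.8 mL/min
CrCl ≈ 49 mL/min → bracket 35–89 mL/min.
Dose for this bracket: 400 mg.

400 mg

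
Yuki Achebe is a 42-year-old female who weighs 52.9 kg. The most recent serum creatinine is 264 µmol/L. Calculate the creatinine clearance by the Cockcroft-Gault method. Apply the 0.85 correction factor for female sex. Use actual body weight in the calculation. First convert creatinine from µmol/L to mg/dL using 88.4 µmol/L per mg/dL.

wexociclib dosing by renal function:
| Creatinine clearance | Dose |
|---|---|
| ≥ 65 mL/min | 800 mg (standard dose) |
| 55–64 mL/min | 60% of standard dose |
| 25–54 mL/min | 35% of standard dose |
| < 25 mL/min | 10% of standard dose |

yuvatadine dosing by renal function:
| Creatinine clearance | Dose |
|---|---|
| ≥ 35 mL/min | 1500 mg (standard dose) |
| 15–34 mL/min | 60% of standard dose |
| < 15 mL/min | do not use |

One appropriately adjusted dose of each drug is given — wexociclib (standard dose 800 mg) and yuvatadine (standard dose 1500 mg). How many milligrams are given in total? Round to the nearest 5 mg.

980 mg

SCr = 264 / 88.4 = 2.986 mg/dL
CrCl = (140 − 42) × 52.9 / (72 × 2.986) × 0.85 = 5184.2 / 214.99 × 0.85 ≈ 20.5 mL/min
CrCl ≈ 20 mL/min.
wexociclib: < 25 mL/min → 10% of 800 mg = 80 mg.
yuvatadine: 15–34 mL/min → 60% of 1500 mg = 900 mg.
Total = 80 + 900 = 980 mg.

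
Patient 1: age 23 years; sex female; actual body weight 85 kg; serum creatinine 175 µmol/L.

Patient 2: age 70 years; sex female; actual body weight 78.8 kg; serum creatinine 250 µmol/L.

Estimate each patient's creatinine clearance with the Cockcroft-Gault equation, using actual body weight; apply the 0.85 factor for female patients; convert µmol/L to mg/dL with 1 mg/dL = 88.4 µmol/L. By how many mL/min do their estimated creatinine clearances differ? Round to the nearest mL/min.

36 mL/min

Patient 1: SCr = 175 / 88.4 = 1.98 mg/dL
Patient 1: CrCl = (140 − 23) × 85 / (72 × 1.98) × 0.85 = 9945.0 / 142.56 × 0.85 ≈ 59.3 mL/min
Patient 2: SCr = 250 / 88.4 = 2.828 mg/dL
Patient 2: CrCl = (140 − 70) × 78.8 / (72 × 2.828) × 0.85 = 5516.0 / 203.62 × 0.85 ≈ 23.0 mL/min
|59.3 − 23.0| = 36.3 mL/min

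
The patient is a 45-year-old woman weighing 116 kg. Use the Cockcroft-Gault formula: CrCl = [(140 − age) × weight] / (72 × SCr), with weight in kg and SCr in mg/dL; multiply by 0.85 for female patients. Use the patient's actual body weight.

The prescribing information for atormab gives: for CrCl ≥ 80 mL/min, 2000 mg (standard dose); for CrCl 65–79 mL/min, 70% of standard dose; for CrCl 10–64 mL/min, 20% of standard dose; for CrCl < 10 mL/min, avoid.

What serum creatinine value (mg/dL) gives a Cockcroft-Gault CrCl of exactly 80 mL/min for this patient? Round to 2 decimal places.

Standard dose requires CrCl ≥ 80 mL/min.
Set (140 − 45) × 116 × 0.85 / (72 × SCr) = 80
SCr = (140 − 45) × 116 × 0.85 / (72 × 80) = 1.626 mg/dL

1.63 mg/dL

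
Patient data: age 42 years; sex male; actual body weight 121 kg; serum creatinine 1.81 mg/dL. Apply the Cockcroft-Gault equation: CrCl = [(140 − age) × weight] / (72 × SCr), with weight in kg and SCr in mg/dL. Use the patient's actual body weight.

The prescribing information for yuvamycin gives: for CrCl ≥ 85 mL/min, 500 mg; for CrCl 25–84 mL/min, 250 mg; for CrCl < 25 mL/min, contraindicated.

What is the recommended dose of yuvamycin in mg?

500 mg

CrCl = (140 − 42) × 121 / (72 × 1.81) = 11858.0 / 130.32 ≈ 91.0 mL/min
CrCl ≈ 91 mL/min → bracket ≥ 85 mL/min.
Dose for this bracket: 500 mg.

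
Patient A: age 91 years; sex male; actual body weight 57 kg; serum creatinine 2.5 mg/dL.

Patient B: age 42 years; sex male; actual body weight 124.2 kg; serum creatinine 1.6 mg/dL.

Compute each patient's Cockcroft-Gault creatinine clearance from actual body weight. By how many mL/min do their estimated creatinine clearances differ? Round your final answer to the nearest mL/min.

90 mL/min

Patient A: CrCl = (140 − 91) × 57 / (72 × 2.5) = 2793.0 / 180.00 ≈ 15.5 mL/min
Patient B: CrCl = (140 − 42) × 124.2 / (72 × 1.6) = 12171.6 / 115.20 ≈ 105.7 mL/min
|15.5 − 105.7| = 90.2 mL/min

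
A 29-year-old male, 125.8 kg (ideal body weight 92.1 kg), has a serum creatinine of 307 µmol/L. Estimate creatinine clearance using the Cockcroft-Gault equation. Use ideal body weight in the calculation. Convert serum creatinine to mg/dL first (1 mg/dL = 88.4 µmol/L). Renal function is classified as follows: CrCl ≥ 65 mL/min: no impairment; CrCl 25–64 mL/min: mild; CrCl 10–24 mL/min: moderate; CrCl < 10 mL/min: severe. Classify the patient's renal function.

SCr = 307 / 88.4 = 3.473 mg/dL
CrCl = (140 − 29) × 92.1 / (72 × 3.473) = 10223.1 / 250.06 ≈ 40.9 mL/min
41 mL/min falls in the 'mild' range.

mild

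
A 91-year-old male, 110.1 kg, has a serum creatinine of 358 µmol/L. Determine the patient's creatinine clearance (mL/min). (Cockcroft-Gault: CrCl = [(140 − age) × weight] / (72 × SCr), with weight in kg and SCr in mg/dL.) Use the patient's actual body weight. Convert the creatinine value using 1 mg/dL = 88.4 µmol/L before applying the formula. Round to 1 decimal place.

18.5 mL/min

SCr = 358 / 88.4 = 4.05 mg/dL
CrCl = (140 − 91) × 110.1 / (72 × 4.05) = 5394.9 / 291.60 ≈ 18.5 mL/min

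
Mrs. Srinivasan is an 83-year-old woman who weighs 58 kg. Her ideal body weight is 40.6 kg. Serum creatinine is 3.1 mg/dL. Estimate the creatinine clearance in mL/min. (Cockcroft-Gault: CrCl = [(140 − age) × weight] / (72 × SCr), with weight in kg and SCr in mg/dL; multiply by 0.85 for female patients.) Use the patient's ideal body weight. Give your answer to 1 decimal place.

8.8 mL/min

CrCl = (140 − 83) × 40.6 / (72 × 3.1) × 0.85 = 2314.2 / 223.20 × 0.85 ≈ 8.8 mL/min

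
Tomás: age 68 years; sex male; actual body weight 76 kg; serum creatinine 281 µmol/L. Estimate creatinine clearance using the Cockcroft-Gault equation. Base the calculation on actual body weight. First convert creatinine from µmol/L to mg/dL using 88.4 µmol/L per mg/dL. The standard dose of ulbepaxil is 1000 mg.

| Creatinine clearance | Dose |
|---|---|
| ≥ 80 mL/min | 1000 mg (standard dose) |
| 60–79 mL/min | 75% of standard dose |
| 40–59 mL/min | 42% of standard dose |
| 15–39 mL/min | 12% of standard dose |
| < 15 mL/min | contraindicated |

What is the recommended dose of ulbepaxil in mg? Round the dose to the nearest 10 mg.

120 mg

SCr = 281 / 88.4 = 3.179 mg/dL
CrCl = (140 − 68) × 76 / (72 × 3.179) = 5472.0 / 228.89 ≈ 23.9 mL/min
CrCl ≈ 24 mL/min → bracket 15–39 mL/min.
12% of 1000 mg = 120 mg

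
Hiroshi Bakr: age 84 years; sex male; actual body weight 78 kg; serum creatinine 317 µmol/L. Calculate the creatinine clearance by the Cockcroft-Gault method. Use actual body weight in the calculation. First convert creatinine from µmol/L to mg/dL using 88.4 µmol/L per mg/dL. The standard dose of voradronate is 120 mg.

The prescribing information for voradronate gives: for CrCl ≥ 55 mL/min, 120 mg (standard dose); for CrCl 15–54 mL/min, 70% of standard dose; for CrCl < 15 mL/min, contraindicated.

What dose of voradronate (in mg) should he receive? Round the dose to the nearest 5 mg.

85 mg

SCr = 317 / 88.4 = 3.586 mg/dL
CrCl = (140 − 84) × 78 / (72 × 3.586) = 4368.0 / 258.19 ≈ 16.9 mL/min
CrCl ≈ 17 mL/min → bracket 15–54 mL/min.
70% of 120 mg = 84 mg → 85 mg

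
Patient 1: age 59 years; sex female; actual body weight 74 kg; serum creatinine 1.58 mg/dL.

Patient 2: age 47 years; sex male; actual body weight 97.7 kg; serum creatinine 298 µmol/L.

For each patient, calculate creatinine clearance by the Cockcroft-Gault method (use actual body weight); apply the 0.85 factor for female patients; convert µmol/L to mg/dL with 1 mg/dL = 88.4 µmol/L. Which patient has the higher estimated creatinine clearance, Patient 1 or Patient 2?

Patient 1

Patient 1: CrCl = (140 − 59) × 74 / (72 × 1.58) × 0.85 = 5994.0 / 113.76 × 0.85 ≈ 44.8 mL/min
Patient 2: SCr = 298 / 88.4 = 3.371 mg/dL
Patient 2: CrCl = (140 − 47) × 97.7 / (72 × 3.371) = 9086.1 / 242.71 ≈ 37.4 mL/min
44.8 vs 37.4 mL/min → Patient 1 is higher.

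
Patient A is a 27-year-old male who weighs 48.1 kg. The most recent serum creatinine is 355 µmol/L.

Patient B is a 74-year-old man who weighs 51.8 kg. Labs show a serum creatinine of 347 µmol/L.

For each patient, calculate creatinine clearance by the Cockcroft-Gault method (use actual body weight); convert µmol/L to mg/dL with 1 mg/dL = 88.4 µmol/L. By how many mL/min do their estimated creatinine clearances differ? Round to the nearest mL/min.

Patient A: SCr = 355 / 88.4 = 4.016 mg/dL
Patient A: CrCl = (140 − 27) × 48.1 / (72 × 4.016) = 5435.3 / 289.15 ≈ 18.8 mL/min
Patient B: SCr = 347 / 88.4 = 3.925 mg/dL
Patient B: CrCl = (140 − 74) × 51.8 / (72 × 3.925) = 3418.8 / 282.60 ≈ 12.1 mL/min
|18.8 − 12.1| = 6.7 mL/min

7 mL/min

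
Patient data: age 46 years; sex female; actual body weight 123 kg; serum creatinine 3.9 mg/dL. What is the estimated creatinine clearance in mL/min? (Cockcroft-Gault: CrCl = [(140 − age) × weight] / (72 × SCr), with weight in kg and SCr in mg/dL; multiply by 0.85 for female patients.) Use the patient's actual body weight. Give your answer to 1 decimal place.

35.0 mL/min

CrCl = (140 − 46) × 123 / (72 × 3.9) × 0.85 = 11562.0 / 280.80 × 0.85 ≈ 35.0 mL/min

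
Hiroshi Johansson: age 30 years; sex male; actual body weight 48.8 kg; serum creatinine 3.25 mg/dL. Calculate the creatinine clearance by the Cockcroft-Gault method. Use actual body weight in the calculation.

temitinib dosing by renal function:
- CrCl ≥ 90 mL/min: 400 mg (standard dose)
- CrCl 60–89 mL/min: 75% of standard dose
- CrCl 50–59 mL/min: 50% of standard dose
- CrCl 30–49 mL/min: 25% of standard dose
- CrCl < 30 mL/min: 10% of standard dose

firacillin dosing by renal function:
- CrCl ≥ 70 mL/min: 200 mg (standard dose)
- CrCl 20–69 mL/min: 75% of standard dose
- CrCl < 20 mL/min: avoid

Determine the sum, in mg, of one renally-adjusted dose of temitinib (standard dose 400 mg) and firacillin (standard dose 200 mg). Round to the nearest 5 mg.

CrCl = (140 − 30) × 48.8 / (72 × 3.25) = 5368.0 / 234.00 ≈ 22.9 mL/min
CrCl ≈ 23 mL/min.
temitinib: < 30 mL/min → 10% of 400 mg = 40 mg.
firacillin: 20–69 mL/min → 75% of 200 mg = 150 mg.
Total = 40 + 150 = 190 mg.

190 mg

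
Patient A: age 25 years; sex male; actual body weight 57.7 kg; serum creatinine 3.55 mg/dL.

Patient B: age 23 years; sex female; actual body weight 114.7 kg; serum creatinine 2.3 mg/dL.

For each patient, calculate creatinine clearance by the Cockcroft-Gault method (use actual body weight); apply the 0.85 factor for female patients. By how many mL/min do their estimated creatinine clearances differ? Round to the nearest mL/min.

43 mL/min

Patient A: CrCl = (140 − 25) × 57.7 / (72 × 3.55) = 6635.5 / 255.60 ≈ 26.0 mL/min
Patient B: CrCl = (140 − 23) × 114.7 / (72 × 2.3) × 0.85 = 13419.9 / 165.60 × 0.85 ≈ 68.9 mL/min
|26.0 − 68.9| = 42.9 mL/min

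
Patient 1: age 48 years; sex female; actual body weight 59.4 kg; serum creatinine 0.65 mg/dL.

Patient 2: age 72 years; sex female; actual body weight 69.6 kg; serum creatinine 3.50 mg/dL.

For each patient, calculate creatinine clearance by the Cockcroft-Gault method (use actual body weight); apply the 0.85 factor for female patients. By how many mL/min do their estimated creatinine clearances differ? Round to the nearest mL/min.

Patient 1: CrCl = (140 − 48) × 59.4 / (72 × 0.65) × 0.85 = 5464.8 / 46.80 × 0.85 ≈ 99.3 mL/min
Patient 2: CrCl = (140 − 72) × 69.6 / (72 × 3.5) × 0.85 = 4732.8 / 252.00 × 0.85 ≈ 16.0 mL/min
|99.3 − 16.0| = 83.3 mL/min

83 mL/min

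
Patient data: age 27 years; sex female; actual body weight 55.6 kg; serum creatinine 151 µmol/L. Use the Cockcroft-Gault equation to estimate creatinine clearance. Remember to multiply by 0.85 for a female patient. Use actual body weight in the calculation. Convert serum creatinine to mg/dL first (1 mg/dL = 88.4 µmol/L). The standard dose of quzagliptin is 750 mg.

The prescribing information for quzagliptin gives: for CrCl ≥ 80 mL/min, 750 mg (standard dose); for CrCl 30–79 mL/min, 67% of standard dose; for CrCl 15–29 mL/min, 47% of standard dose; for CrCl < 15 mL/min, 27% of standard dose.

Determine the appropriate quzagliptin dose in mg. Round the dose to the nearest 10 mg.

SCr = 151 / 88.4 = 1.708 mg/dL
CrCl = (140 − 27) × 55.6 / (72 × 1.708) × 0.85 = 6282.8 / 122.98 × 0.85 ≈ 43.4 mL/min
CrCl ≈ 43 mL/min → bracket 30–79 mL/min.
67% of 750 mg = 502.5 mg → 500 mg

500 mg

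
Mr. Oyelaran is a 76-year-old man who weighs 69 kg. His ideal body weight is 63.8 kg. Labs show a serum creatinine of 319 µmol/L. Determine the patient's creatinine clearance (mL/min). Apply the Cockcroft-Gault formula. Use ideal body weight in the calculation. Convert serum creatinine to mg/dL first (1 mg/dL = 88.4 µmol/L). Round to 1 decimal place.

15.7 mL/min

SCr = 319 / 88.4 = 3.609 mg/dL
CrCl = (140 − 76) × 63.8 / (72 × 3.609) = 4083.2 / 259.85 ≈ 15.7 mL/min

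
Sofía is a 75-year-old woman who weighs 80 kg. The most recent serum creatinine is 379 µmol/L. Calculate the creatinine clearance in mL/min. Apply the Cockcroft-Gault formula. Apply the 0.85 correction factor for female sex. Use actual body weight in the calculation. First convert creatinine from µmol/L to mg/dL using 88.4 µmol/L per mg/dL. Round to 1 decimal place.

14.3 mL/min

SCr = 379 / 88.4 = 4.287 mg/dL
CrCl = (140 − 75) × 80 / (72 × 4.287) × 0.85 = 5200.0 / 308.66 × 0.85 ≈ 14.3 mL/min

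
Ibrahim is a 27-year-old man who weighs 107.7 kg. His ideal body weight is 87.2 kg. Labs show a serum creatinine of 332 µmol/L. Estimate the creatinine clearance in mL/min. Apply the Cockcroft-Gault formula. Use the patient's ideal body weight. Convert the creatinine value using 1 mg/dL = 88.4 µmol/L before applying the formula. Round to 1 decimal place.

SCr = 332 / 88.4 = 3.756 mg/dL
CrCl = (140 − 27) × 87.2 / (72 × 3.756) = 9853.6 / 270.43 ≈ 36.4 mL/min

36.4 mL/min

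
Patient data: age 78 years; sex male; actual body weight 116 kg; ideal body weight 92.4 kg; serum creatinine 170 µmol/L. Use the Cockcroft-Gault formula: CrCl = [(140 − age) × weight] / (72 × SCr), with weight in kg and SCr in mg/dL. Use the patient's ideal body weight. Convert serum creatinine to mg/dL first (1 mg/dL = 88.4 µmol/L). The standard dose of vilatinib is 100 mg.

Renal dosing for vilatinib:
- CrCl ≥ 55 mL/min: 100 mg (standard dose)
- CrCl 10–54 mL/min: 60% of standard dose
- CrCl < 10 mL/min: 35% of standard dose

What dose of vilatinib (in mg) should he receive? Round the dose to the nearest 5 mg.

SCr = 170 / 88.4 = 1.923 mg/dL
CrCl = (140 − 78) × 92.4 / (72 × 1.923) = 5728.8 / 138.46 ≈ 41.4 mL/min
CrCl ≈ 41 mL/min → bracket 10–54 mL/min.
60% of 100 mg = 60 mg

60 mg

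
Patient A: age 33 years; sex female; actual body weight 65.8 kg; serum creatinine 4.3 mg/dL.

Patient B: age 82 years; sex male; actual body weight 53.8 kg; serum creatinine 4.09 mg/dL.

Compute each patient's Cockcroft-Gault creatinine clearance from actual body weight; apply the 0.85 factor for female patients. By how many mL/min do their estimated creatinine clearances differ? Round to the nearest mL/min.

9 mL/min

Patient A: CrCl = (140 − 33) × 65.8 / (72 × 4.3) × 0.85 = 7040.6 / 309.60 × 0.85 ≈ 19.3 mL/min
Patient B: CrCl = (140 − 82) × 53.8 / (72 × 4.09) = 3120.4 / 294.48 ≈ 10.6 mL/min
|19.3 − 10.6| = 8.7 mL/min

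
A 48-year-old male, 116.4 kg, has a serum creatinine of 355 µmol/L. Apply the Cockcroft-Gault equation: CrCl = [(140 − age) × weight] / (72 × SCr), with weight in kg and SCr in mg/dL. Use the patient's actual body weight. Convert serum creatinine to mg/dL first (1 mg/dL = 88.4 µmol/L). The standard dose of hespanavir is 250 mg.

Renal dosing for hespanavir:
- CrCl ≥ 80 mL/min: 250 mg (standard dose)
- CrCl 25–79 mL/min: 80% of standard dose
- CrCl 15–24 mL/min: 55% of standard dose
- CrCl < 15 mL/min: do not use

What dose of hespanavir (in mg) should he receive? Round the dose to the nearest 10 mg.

200 mg

SCr = 355 / 88.4 = 4.016 mg/dL
CrCl = (140 − 48) × 116.4 / (72 × 4.016) = 10708.8 / 289.15 ≈ 37.0 mL/min
CrCl ≈ 37 mL/min → bracket 25–79 mL/min.
80% of 250 mg = 200 mg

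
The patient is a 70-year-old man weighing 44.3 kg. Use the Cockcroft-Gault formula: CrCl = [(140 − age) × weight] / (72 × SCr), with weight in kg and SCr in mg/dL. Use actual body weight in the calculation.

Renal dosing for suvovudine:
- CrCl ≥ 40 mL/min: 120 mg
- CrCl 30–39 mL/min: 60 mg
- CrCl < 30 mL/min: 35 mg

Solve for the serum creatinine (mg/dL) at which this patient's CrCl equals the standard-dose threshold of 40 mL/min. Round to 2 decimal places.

1.08 mg/dL

Standard dose requires CrCl ≥ 40 mL/min.
Set (140 − 70) × 44.3 / (72 × SCr) = 40
SCr = (140 − 70) × 44.3 / (72 × 40) = 1.077 mg/dL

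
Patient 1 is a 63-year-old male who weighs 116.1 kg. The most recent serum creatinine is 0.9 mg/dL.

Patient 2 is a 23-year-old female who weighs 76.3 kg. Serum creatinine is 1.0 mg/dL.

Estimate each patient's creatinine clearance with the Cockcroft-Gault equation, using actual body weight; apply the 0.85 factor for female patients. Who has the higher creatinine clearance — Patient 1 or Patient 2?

Patient 1: CrCl = (140 − 63) × 116.1 / (72 × 0.9) = 8939.7 / 64.80 ≈ 138.0 mL/min
Patient 2: CrCl = (140 − 23) × 76.3 / (72 × 1) × 0.85 = 8927.1 / 72.00 × 0.85 ≈ 105.4 mL/min
138.0 vs 105.4 mL/min → Patient 1 is higher.

Patient 1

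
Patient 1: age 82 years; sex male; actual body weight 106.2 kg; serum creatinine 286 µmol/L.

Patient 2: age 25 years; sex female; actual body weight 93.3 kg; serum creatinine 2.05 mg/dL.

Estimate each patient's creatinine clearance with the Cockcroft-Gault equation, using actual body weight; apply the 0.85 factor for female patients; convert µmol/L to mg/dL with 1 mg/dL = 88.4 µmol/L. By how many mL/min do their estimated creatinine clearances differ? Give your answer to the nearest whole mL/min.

35 mL/min

Patient 1: SCr = 286 / 88.4 = 3.235 mg/dL
Patient 1: CrCl = (140 − 82) × 106.2 / (72 × 3.235) = 6159.6 / 232.92 ≈ 26.4 mL/min
Patient 2: CrCl = (140 − 25) × 93.3 / (72 × 2.05) × 0.85 = 10729.5 / 147.60 × 0.85 ≈ 61.8 mL/min
|26.4 − 61.8| = 35.4 mL/min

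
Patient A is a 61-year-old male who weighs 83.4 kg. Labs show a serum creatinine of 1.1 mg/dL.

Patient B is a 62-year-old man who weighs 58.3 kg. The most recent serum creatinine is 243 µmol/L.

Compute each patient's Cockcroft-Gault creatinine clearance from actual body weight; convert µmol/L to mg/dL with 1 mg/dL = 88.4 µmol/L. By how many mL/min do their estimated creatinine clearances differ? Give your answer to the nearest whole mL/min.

60 mL/min

Patient A: CrCl = (140 − 61) × 83.4 / (72 × 1.1) = 6588.6 / 79.20 ≈ 83.2 mL/min
Patient B: SCr = 243 / 88.4 = 2.749 mg/dL
Patient B: CrCl = (140 − 62) × 58.3 / (72 × 2.749) = 4547.4 / 197.93 ≈ 23.0 mL/min
|83.2 − 23.0| = 60.2 mL/min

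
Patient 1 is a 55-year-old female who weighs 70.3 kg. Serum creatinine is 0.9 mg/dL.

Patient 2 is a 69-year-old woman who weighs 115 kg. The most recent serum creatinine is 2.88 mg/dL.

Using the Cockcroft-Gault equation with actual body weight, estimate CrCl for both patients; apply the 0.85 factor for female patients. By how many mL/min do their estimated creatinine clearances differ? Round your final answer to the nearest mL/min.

Patient 1: CrCl = (140 − 55) × 70.3 / (72 × 0.9) × 0.85 = 5975.5 / 64.80 × 0.85 ≈ 78.4 mL/min
Patient 2: CrCl = (140 − 69) × 115 / (72 × 2.88) × 0.85 = 8165.0 / 207.36 × 0.85 ≈ 33.5 mL/min
|78.4 − 33.5| = 44.9 mL/min

45 mL/min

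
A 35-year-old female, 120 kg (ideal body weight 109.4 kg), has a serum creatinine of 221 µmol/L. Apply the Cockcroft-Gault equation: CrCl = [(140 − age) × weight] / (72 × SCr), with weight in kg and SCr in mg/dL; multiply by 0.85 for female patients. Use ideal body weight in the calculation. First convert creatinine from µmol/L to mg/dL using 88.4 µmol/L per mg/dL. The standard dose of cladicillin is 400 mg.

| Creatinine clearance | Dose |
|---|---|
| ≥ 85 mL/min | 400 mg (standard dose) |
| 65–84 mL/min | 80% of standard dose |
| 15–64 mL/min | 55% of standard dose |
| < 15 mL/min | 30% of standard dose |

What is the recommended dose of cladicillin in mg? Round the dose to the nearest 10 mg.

220 mg

SCr = 221 / 88.4 = 2.5 mg/dL
CrCl = (140 − 35) × 109.4 / (72 × 2.5) × 0.85 = 11487.0 / 180.00 × 0.85 ≈ 54.2 mL/min
CrCl ≈ 54 mL/min → bracket 15–64 mL/min.
55% of 400 mg = 220 mg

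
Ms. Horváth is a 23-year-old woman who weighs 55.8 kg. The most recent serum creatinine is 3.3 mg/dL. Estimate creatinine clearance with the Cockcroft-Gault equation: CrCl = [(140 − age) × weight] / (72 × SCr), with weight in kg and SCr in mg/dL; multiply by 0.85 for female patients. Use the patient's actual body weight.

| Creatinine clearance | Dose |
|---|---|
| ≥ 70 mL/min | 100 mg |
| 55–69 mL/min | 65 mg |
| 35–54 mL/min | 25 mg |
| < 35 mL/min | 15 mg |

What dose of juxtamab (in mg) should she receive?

CrCl = (140 − 23) × 55.8 / (72 × 3.3) × 0.85 = 6528.6 / 237.60 × 0.85 ≈ 23.4 mL/min
CrCl ≈ 23 mL/min → bracket < 35 mL/min.
Dose for this bracket: 15 mg.

15 mg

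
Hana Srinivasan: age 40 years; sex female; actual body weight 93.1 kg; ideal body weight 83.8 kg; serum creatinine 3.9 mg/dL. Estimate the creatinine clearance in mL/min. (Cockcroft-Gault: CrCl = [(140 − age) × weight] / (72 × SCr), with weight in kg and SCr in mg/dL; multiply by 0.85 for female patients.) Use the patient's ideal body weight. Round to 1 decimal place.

25.4 mL/min

CrCl = (140 − 40) × 83.8 / (72 × 3.9) × 0.85 = 8380.0 / 280.80 × 0.85 ≈ 25.4 mL/min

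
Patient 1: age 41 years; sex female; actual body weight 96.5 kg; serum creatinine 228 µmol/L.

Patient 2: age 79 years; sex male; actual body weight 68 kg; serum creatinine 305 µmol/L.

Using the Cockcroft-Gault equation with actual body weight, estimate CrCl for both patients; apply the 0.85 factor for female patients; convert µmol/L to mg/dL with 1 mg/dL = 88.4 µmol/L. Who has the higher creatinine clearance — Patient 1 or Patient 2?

Patient 1

Patient 1: SCr = 228 / 88.4 = 2.579 mg/dL
Patient 1: CrCl = (140 − 41) × 96.5 / (72 × 2.579) × 0.85 = 9553.5 / 185.69 × 0.85 ≈ 43.7 mL/min
Patient 2: SCr = 305 / 88.4 = 3.45 mg/dL
Patient 2: CrCl = (140 − 79) × 68 / (72 × 3.45) = 4148.0 / 248.40 ≈ 16.7 mL/min
43.7 vs 16.7 mL/min → Patient 1 is higher.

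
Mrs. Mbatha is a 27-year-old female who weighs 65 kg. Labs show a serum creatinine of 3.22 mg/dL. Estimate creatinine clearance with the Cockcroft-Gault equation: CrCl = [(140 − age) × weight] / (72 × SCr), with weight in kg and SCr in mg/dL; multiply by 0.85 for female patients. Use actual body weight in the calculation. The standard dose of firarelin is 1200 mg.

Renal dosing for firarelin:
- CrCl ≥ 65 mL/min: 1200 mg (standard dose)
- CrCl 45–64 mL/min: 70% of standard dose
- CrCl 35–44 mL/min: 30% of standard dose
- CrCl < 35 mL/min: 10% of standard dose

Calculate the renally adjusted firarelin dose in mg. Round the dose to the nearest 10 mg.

120 mg

CrCl = (140 − 27) × 65 / (72 × 3.22) × 0.85 = 7345.0 / 231.84 × 0.85 ≈ 26.9 mL/min
CrCl ≈ 27 mL/min → bracket < 35 mL/min.
10% of 1200 mg = 120 mg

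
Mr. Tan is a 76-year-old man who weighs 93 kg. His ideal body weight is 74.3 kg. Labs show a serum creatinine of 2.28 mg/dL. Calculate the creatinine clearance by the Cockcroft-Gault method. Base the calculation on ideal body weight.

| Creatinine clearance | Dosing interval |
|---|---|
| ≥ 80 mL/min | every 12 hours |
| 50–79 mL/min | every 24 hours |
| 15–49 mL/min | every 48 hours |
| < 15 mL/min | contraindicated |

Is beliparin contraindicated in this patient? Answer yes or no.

no

CrCl = (140 − 76) × 74.3 / (72 × 2.28) = 4755.2 / 164.16 ≈ 29.0 mL/min
CrCl ≈ 29 mL/min, which is ≥ 15 mL/min.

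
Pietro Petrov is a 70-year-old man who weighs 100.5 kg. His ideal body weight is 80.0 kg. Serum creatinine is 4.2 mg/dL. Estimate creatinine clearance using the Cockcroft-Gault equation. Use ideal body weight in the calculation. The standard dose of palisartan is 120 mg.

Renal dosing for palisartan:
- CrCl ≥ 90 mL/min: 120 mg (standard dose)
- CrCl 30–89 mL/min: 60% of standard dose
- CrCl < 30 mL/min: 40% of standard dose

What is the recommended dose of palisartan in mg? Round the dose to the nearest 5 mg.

CrCl = (140 − 70) × 80 / (72 × 4.2) = 5600.0 / 302.40 ≈ 18.5 mL/min
CrCl ≈ 19 mL/min → bracket < 30 mL/min.
40% of 120 mg = 48 mg → 50 mg

50 mg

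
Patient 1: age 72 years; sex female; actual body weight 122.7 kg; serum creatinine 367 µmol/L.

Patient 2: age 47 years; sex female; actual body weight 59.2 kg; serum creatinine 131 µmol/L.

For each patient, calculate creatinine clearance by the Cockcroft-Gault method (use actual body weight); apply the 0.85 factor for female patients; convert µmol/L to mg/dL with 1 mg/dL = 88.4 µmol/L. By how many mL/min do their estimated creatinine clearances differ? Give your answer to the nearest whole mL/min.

20 mL/min

Patient 1: SCr = 367 / 88.4 = 4.152 mg/dL
Patient 1: CrCl = (140 − 72) × 122.7 / (72 × 4.152) × 0.85 = 8343.6 / 298.94 × 0.85 ≈ 23.7 mL/min
Patient 2: SCr = 131 / 88.4 = 1.482 mg/dL
Patient 2: CrCl = (140 − 47) × 59.2 / (72 × 1.482) × 0.85 = 5505.6 / 106.70 × 0.85 ≈ 43.9 mL/min
|23.7 − 43.9| = 20.2 mL/min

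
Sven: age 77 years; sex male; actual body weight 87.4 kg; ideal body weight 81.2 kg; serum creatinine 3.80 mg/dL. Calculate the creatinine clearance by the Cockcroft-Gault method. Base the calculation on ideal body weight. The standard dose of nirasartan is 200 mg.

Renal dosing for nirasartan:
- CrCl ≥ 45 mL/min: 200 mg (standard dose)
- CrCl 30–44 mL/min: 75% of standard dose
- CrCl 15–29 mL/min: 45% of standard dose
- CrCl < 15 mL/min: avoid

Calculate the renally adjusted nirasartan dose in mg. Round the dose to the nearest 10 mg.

90 mg

CrCl = (140 − 77) × 81.2 / (72 × 3.8) = 5115.6 / 273.60 ≈ 18.7 mL/min
CrCl ≈ 19 mL/min → bracket 15–29 mL/min.
45% of 200 mg = 90 mg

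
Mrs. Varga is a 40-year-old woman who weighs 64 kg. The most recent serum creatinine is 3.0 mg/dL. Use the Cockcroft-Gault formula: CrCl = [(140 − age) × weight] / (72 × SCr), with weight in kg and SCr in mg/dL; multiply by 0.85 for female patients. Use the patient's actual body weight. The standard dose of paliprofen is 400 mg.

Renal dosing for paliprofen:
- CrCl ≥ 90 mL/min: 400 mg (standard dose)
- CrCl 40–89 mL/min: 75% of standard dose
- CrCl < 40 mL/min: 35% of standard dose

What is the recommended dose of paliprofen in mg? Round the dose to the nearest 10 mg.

CrCl = (140 − 40) × 64 / (72 × 3) × 0.85 = 6400.0 / 216.00 × 0.85 ≈ 25.2 mL/min
CrCl ≈ 25 mL/min → bracket < 40 mL/min.
35% of 400 mg = 140 mg

140 mg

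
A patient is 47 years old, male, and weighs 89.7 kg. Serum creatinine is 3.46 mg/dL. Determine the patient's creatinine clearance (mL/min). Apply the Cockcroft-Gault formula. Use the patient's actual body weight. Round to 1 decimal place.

CrCl = (140 − 47) × 89.7 / (72 × 3.46) = 8342.1 / 249.12 ≈ 33.5 mL/min

33.5 mL/min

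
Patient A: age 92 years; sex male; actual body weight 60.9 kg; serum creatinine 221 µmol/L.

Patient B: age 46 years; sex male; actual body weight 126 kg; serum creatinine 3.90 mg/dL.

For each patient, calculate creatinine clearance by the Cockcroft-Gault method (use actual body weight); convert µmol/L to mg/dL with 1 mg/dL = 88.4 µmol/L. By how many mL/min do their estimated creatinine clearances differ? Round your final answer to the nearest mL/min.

26 mL/min

Patient A: SCr = 221 / 88.4 = 2.5 mg/dL
Patient A: CrCl = (140 − 92) × 60.9 / (72 × 2.5) = 2923.2 / 180.00 ≈ 16.2 mL/min
Patient B: CrCl = (140 − 46) × 126 / (72 × 3.9) = 11844.0 / 280.80 ≈ 42.2 mL/min
|16.2 − 42.2| = 26.0 mL/min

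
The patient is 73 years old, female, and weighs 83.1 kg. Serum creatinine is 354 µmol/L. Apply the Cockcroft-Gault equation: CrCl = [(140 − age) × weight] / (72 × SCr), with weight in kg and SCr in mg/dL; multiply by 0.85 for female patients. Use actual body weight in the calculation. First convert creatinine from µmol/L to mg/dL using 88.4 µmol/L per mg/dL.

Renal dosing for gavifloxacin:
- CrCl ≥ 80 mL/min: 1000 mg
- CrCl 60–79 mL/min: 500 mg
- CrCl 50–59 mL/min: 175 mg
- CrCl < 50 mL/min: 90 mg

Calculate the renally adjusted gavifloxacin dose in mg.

SCr = 354 / 88.4 = 4.005 mg/dL
CrCl = (140 − 73) × 83.1 / (72 × 4.005) × 0.85 = 5567.7 / 288.36 × 0.85 ≈ 16.4 mL/min
CrCl ≈ 16 mL/min → bracket < 50 mL/min.
Dose for this bracket: 90 mg.

90 mg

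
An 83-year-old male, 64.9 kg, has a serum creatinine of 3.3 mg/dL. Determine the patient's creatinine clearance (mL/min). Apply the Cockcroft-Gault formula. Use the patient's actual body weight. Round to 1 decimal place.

15.6 mL/min

CrCl = (140 − 83) × 64.9 / (72 × 3.3) = 3699.3 / 237.60 ≈ 15.6 mL/min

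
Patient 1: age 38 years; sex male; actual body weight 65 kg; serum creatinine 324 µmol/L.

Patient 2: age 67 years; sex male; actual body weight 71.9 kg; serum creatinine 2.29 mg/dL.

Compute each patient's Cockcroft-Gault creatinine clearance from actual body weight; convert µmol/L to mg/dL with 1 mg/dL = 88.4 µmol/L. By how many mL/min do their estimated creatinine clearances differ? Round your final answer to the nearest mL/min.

7 mL/min

Patient 1: SCr = 324 / 88.4 = 3.665 mg/dL
Patient 1: CrCl = (140 − 38) × 65 / (72 × 3.665) = 6630.0 / 263.88 ≈ 25.1 mL/min
Patient 2: CrCl = (140 − 67) × 71.9 / (72 × 2.29) = 5248.7 / 164.88 ≈ 31.8 mL/min
|25.1 − 31.8| = 6.7 mL/min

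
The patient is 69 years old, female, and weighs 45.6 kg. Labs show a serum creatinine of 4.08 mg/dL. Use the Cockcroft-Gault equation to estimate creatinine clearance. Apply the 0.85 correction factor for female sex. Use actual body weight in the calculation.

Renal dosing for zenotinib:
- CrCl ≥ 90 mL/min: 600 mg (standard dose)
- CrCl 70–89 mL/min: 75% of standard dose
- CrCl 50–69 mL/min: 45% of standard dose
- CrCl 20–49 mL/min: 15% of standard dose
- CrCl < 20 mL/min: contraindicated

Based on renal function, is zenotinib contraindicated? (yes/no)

CrCl = (140 − 69) × 45.6 / (72 × 4.08) × 0.85 = 3237.6 / 293.76 × 0.85 ≈ 9.4 mL/min
CrCl ≈ 9 mL/min, which is < 20 mL/min.

yes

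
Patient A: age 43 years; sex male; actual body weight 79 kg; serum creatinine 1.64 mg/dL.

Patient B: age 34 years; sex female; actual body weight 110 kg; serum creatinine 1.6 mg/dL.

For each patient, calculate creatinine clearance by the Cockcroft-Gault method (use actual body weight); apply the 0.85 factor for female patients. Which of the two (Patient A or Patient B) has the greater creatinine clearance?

Patient A: CrCl = (140 − 43) × 79 / (72 × 1.64) = 7663.0 / 118.08 ≈ 64.9 mL/min
Patient B: CrCl = (140 − 34) × 110 / (72 × 1.6) × 0.85 = 11660.0 / 115.20 × 0.85 ≈ 86.0 mL/min
64.9 vs 86.0 mL/min → Patient B is higher.

Patient B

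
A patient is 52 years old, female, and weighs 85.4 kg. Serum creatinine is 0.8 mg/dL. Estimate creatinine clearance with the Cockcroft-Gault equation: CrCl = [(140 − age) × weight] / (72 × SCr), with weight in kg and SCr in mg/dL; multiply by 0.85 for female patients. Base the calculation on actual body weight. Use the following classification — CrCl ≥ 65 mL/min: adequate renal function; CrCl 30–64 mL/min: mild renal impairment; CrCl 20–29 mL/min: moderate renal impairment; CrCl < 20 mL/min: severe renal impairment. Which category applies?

CrCl = (140 − 52) × 85.4 / (72 × 0.8) × 0.85 = 7515.2 / 57.60 × 0.85 ≈ 110.9 mL/min
111 mL/min falls in the 'adequate renal function' range.

adequate renal function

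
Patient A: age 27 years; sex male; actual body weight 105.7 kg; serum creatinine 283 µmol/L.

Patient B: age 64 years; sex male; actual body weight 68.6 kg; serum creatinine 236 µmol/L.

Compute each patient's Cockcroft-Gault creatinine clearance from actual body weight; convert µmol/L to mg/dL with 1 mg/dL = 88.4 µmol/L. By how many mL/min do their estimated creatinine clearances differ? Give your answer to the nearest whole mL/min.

25 mL/min

Patient A: SCr = 283 / 88.4 = 3.201 mg/dL
Patient A: CrCl = (140 − 27) × 105.7 / (72 × 3.201) = 11944.1 / 230.47 ≈ 51.8 mL/min
Patient B: SCr = 236 / 88.4 = 2.67 mg/dL
Patient B: CrCl = (140 − 64) × 68.6 / (72 × 2.67) = 5213.6 / 192.24 ≈ 27.1 mL/min
|51.8 − 27.1| = 24.7 mL/min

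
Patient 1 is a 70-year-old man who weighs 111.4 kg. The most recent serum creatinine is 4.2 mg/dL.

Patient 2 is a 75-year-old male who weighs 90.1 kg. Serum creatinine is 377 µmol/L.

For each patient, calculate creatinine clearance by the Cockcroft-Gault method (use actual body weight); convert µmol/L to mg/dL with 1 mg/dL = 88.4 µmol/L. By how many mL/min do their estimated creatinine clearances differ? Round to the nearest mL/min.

Patient 1: CrCl = (140 − 70) × 111.4 / (72 × 4.2) = 7798.0 / 302.40 ≈ 25.8 mL/min
Patient 2: SCr = 377 / 88.4 = 4.265 mg/dL
Patient 2: CrCl = (140 − 75) × 90.1 / (72 × 4.265) = 5856.5 / 307.08 ≈ 19.1 mL/min
|25.8 − 19.1| = 6.7 mL/min

7 mL/min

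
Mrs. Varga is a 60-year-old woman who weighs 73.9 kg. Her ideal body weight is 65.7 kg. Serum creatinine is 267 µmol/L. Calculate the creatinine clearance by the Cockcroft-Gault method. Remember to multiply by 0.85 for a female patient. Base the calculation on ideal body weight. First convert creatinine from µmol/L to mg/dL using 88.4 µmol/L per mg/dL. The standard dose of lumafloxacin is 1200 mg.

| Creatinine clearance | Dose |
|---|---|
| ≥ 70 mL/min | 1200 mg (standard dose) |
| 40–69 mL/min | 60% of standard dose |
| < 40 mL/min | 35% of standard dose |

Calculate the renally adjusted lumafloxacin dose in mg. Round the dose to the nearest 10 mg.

SCr = 267 / 88.4 = 3.02 mg/dL
CrCl = (140 − 60) × 65.7 / (72 × 3.02) × 0.85 = 5256.0 / 217.44 × 0.85 ≈ 20.5 mL/min
CrCl ≈ 21 mL/min → bracket < 40 mL/min.
35% of 1200 mg = 420 mg

420 mg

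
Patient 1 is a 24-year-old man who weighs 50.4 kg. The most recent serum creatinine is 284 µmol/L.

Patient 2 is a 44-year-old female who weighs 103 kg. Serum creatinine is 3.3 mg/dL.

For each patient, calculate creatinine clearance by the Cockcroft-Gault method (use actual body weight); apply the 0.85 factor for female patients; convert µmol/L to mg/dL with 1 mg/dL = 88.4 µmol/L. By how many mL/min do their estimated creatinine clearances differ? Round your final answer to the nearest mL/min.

Patient 1: SCr = 284 / 88.4 = 3.213 mg/dL
Patient 1: CrCl = (140 − 24) × 50.4 / (72 × 3.213) = 5846.4 / 231.34 ≈ 25.3 mL/min
Patient 2: CrCl = (140 − 44) × 103 / (72 × 3.3) × 0.85 = 9888.0 / 237.60 × 0.85 ≈ 35.4 mL/min
|25.3 − 35.4| = 10.1 mL/min

10 mL/min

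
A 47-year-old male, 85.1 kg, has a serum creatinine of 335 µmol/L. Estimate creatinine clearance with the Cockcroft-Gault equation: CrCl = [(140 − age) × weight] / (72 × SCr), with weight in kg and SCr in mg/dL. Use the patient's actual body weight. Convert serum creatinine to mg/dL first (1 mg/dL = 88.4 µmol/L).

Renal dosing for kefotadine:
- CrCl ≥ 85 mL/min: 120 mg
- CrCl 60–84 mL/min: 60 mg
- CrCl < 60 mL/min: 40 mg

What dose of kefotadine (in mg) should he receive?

40 mg

SCr = 335 / 88.4 = 3.79 mg/dL
CrCl = (140 − 47) × 85.1 / (72 × 3.79) = 7914.3 / 272.88 ≈ 29.0 mL/min
CrCl ≈ 29 mL/min → bracket < 60 mL/min.
Dose for this bracket: 40 mg.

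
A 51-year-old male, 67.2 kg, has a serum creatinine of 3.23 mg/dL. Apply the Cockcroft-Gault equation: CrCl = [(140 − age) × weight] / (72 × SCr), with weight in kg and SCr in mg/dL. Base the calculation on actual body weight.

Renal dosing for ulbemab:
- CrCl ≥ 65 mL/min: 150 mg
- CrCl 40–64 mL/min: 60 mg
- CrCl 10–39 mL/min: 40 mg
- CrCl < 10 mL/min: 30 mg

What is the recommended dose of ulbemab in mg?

CrCl = (140 − 51) × 67.2 / (72 × 3.23) = 5980.8 / 232.56 ≈ 25.7 mL/min
CrCl ≈ 26 mL/min → bracket 10–39 mL/min.
Dose for this bracket: 40 mg.

40 mg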